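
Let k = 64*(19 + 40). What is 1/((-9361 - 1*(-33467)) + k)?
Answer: 1/27882 ≈ 3.5865e-5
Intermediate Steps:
k = 3776 (k = 64*59 = 3776)
1/((-9361 - 1*(-33467)) + k) = 1/((-9361 - 1*(-33467)) + 3776) = 1/((-9361 + 33467) + 3776) = 1/(24106 + 3776) = 1/27882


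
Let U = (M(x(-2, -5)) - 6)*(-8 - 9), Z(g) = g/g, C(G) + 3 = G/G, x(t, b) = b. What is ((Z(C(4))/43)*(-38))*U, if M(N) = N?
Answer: -7106/43 ≈ -165.26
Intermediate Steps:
C(G) = -2 (C(G) = -3 + G/G = -3 + 1 = -2)
Z(g) = 1
U = 187 (U = (-5 - 6)*(-8 - 9) = -11*(-17) = 187)
((Z(C(4))/43)*(-38))*U = ((1/43)*(-38))*187 = -38/43*187 = -7106/43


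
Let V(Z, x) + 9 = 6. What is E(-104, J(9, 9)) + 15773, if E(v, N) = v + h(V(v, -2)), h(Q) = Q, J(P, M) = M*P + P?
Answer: 15666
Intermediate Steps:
V(Z, x) = -3 (V(Z, x) = -9 + 6 = -3)
J(P, M) = P + M*P
E(v, N) = -3 + v (E(v, N) = v - 3 = -3 + v)
E(-104, J(9, 9)) + 15773 = (-3 - 104) + 15773 = -107 + 15773 = 15666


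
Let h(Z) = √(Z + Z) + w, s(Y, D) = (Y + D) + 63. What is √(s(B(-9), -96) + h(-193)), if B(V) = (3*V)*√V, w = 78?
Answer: √(45 - 81*I + I*√386) ≈ 7.781 - 3.9425*I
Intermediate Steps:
B(V) = 3*V^(3/2)
s(Y, D) = 63 + D + Y (s(Y, D) = (D + Y) + 63 = 63 + D + Y)
h(Z) = 78 + √2*√Z (h(Z) = √(Z + Z) + 78 = √(2*Z) + 78 = √2*√Z + 78 = 78 + √2*√Z)
√(s(B(-9), -96) + h(-193)) = √((63 - 96 + 3*(-9)^(3/2)) + (78 + √2*√(-193))) = √((63 - 96 + 3*(-27*I)) + (78 + √2*(I*√193))) = √((63 - 96 - 81*I) + (78 + I*√386)) = √((-33 - 81*I) + (78 + I*√386)) = √(45 - 81*I + I*√386)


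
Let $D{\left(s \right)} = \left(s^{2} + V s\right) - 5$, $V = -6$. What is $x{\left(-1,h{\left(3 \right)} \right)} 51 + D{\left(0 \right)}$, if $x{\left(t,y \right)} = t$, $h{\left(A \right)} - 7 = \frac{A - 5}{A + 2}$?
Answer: $-56$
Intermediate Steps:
$D{\left(s \right)} = -5 + s^{2} - 6 s$ ($D{\left(s \right)} = \left(s^{2} - 6 s\right) - 5 = -5 + s^{2} - 6 s$)
$h{\left(A \right)} = 7 + \frac{-5 + A}{2 + A}$ ($h{\left(A \right)} = 7 + \frac{A - 5}{A + 2} = 7 + \frac{-5 + A}{2 + A}$)
$x{\left(-1,h{\left(3 \right)} \right)} 51 + D{\left(0 \right)} = \left(-1\right) 51 - \left(5 - 0^{2}\right) = -51 + \left(-5 + 0 + 0\right) = -51 - 5 = -56$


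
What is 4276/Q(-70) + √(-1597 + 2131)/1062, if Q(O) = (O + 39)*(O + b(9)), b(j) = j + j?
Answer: 1069/403 + √534/1062 ≈ 2.6744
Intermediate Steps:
b(j) = 2*j
Q(O) = (18 + O)*(39 + O) (Q(O) = (O + 39)*(O + 2*9) = (39 + O)*(O + 18) = (39 + O)*(18 + O) = (18 + O)*(39 + O))
4276/Q(-70) + √(-1597 + 2131)/1062 = 4276/(702 + (-70)² + 57*(-70)) + √(-1597 + 2131)/1062 = 4276/(702 + 4900 - 3990) + √534*(1/1062) = 4276/1612 + √534/1062 = 4276*(1/1612) + √534/1062 = 1069/403 + √534/1062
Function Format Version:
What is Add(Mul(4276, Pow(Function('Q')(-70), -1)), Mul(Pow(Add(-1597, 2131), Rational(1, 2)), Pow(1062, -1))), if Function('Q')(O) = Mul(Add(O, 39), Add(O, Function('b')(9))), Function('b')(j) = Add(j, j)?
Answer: Add(Rational(1069, 403), Mul(Rational(1, 1062), Pow(534, Rational(1, 2)))) ≈ 2.6744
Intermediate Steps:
Function('b')(j) = Mul(2, j)
Function('Q')(O) = Mul(Add(18, O), Add(39, O)) (Function('Q')(O) = Mul(Add(O, 39), Add(O, Mul(2, 9))) = Mul(Add(39, O), Add(O, 18)) = Mul(Add(39, O), Add(18, O)) = Mul(Add(18, O), Add(39, O)))
Add(Mul(4276, Pow(Function('Q')(-70), -1)), Mul(Pow(Add(-1597, 2131), Rational(1, 2)), Pow(1062, -1))) = Add(Mul(4276, Pow(Add(702, Pow(-70, 2), Mul(57, -70)), -1)), Mul(Pow(Add(-1597, 2131), Rational(1, 2)), Pow(1062, -1))) = Add(Mul(4276, Pow(Add(702, 4900, -3990), -1)), Mul(Pow(534, Rational(1, 2)), Rational(1, 1062))) = Add(Mul(4276, Pow(1612, -1)), Mul(Rational(1, 1062), Pow(534, Rational(1, 2)))) = Add(Mul(4276, Rational(1, 1612)), Mul(Rational(1, 1062), Pow(534, Rational(1, 2)))) = Add(Rational(1069, 403), Mul(Rational(1, 1062), Pow(534, Rational(1, 2))))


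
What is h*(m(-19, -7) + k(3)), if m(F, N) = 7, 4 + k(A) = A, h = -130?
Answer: -780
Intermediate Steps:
k(A) = -4 + A
h*(m(-19, -7) + k(3)) = -130*(7 + (-4 + 3)) = -130*(7 - 1) = -130*6 = -780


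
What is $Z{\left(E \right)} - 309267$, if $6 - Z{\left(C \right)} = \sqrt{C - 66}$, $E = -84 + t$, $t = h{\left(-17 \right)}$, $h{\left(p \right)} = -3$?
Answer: $-309261 - 3 i \sqrt{17} \approx -3.0926 \cdot 10^{5} - 12.369 i$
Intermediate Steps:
$t = -3$
$E = -87$ ($E = -84 - 3 = -87$)
$Z{\left(C \right)} = 6 - \sqrt{-66 + C}$ ($Z{\left(C \right)} = 6 - \sqrt{C - 66} = 6 - \sqrt{-66 + C}$)
$Z{\left(E \right)} - 309267 = \left(6 - \sqrt{-66 - 87}\right) - 309267 = \left(6 - \sqrt{-153}\right) - 309267 = \left(6 - 3 i \sqrt{17}\right) - 309267 = -309261 - 3 i \sqrt{17}$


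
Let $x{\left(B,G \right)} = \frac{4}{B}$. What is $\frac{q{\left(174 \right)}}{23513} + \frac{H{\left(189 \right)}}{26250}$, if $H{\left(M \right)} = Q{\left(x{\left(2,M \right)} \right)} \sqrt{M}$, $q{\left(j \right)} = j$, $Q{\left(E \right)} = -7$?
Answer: $\frac{174}{23513} - \frac{\sqrt{21}}{1250} \approx 0.0037341$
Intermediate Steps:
$H{\left(M \right)} = - 7 \sqrt{M}$
$\frac{q{\left(174 \right)}}{23513} + \frac{H{\left(189 \right)}}{26250} = \frac{174}{23513} + \frac{\left(-7\right) \sqrt{189}}{26250} = 174 \cdot \frac{1}{23513} + - 7 \cdot 3 \sqrt{21} \cdot \frac{1}{26250} = \frac{174}{23513} + - 21 \sqrt{21} \cdot \frac{1}{26250} = \frac{174}{23513} - \frac{\sqrt{21}}{1250}$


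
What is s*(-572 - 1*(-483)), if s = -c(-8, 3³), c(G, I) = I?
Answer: 2403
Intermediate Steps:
s = -27 (s = -1*3³ = -1*27 = -27)
s*(-572 - 1*(-483)) = -27*(-572 - 1*(-483)) = -27*(-572 + 483) = -27*(-89) = 2403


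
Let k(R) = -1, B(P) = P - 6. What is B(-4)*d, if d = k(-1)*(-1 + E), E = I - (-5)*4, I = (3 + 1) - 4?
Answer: 190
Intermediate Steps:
B(P) = -6 + P
I = 0 (I = 4 - 4 = 0)
E = 20 (E = 0 - (-5)*4 = 0 - 1*(-20) = 0 + 20 = 20)
d = -19 (d = -(-1 + 20) = -1*19 = -19)
B(-4)*d = (-6 - 4)*(-19) = -10*(-19) = 190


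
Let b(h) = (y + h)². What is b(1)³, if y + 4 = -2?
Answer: 15625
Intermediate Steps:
y = -6 (y = -4 - 2 = -6)
b(h) = (-6 + h)²
b(1)³ = ((-6 + 1)²)³ = ((-5)²)³ = 25³ = 15625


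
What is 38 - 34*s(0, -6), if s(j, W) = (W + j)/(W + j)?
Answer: 4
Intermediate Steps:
s(j, W) = 1
38 - 34*s(0, -6) = 38 - 34*1 = 38 - 34 = 4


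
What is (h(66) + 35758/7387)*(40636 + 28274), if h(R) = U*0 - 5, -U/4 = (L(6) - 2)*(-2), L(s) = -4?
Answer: -81107070/7387 ≈ -10980.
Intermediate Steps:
U = -48 (U = -4*(-4 - 2)*(-2) = -(-24)*(-2) = -4*12 = -48)
h(R) = -5 (h(R) = -48*0 - 5 = 0 - 5 = -5)
(h(66) + 35758/7387)*(40636 + 28274) = (-5 + 35758/7387)*(40636 + 28274) = (-5 + 35758*(1/7387))*68910 = (-5 + 35758/7387)*68910 = -1177/7387*68910 = -81107070/7387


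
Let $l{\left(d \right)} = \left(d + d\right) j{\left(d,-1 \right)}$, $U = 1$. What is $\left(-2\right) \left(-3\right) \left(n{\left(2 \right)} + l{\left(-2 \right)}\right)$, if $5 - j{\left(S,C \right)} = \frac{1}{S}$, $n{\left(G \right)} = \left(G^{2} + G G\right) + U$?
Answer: $-78$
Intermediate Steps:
$n{\left(G \right)} = 1 + 2 G^{2}$ ($n{\left(G \right)} = \left(G^{2} + G G\right) + 1 = \left(G^{2} + G^{2}\right) + 1 = 2 G^{2} + 1 = 1 + 2 G^{2}$)
$j{\left(S,C \right)} = 5 - \frac{1}{S}$
$l{\left(d \right)} = 2 d \left(5 - \frac{1}{d}\right)$ ($l{\left(d \right)} = \left(d + d\right) \left(5 - \frac{1}{d}\right) = 2 d \left(5 - \frac{1}{d}\right)$)
$\left(-2\right) \left(-3\right) \left(n{\left(2 \right)} + l{\left(-2 \right)}\right) = \left(-2\right) \left(-3\right) \left(\left(1 + 2 \cdot 2^{2}\right) + \left(-2 + 10 \left(-2\right)\right)\right) = 6 \left(\left(1 + 2 \cdot 4\right) - 22\right) = 6 \left(\left(1 + 8\right) - 22\right) = 6 \left(9 - 22\right) = 6 \left(-13\right) = -78$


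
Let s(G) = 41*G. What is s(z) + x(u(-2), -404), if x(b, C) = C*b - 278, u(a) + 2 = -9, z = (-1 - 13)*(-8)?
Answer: 8758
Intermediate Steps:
z = 112 (z = -14*(-8) = 112)
u(a) = -11 (u(a) = -2 - 9 = -11)
x(b, C) = -278 + C*b
s(z) + x(u(-2), -404) = 41*112 + (-278 - 404*(-11)) = 4592 + (-278 + 4444) = 4592 + 4166 = 8758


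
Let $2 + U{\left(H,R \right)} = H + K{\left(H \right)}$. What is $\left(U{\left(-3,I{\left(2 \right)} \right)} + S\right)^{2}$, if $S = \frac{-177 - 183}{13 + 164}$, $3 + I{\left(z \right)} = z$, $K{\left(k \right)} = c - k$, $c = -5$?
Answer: $\frac{284089}{3481} \approx 81.611$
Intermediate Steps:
$K{\left(k \right)} = -5 - k$
$I{\left(z \right)} = -3 + z$
$U{\left(H,R \right)} = -7$ ($U{\left(H,R \right)} = -2 + \left(H - \left(5 + H\right)\right) = -2 - 5 = -7$)
$S = - \frac{120}{59}$ ($S = - \frac{360}{177} = \left(-360\right) \frac{1}{177} = - \frac{120}{59} \approx -2.0339$)
$\left(U{\left(-3,I{\left(2 \right)} \right)} + S\right)^{2} = \left(-7 - \frac{120}{59}\right)^{2} = \left(- \frac{533}{59}\right)^{2} = \frac{284089}{3481}$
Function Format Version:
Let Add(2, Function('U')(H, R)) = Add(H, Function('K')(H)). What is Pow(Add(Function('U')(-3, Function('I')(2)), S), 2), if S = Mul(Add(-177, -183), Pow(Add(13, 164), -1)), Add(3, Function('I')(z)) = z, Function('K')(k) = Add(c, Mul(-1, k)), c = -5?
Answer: Rational(284089, 3481) ≈ 81.611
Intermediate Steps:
Function('K')(k) = Add(-5, Mul(-1, k))
Function('I')(z) = Add(-3, z)
Function('U')(H, R) = -7 (Function('U')(H, R) = Add(-2, Add(H, Add(-5, Mul(-1, H)))) = Add(-2, -5) = -7)
S = Rational(-120, 59) (S = Mul(-360, Pow(177, -1)) = Mul(-360, Rational(1, 177)) = Rational(-120, 59) ≈ -2.0339)
Pow(Add(Function('U')(-3, Function('I')(2)), S), 2) = Pow(Add(-7, Rational(-120, 59)), 2) = Pow(Rational(-533, 59), 2) = Rational(284089, 3481)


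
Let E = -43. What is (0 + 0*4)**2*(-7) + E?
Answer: -43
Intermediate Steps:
(0 + 0*4)**2*(-7) + E = (0 + 0*4)**2*(-7) - 43 = (0 + 0)**2*(-7) - 43 = 0**2*(-7) - 43 = 0*(-7) - 43 = 0 - 43 = -43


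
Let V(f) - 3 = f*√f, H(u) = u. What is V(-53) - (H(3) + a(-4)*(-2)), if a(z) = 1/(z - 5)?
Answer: -2/9 - 53*I*√53 ≈ -0.22222 - 385.85*I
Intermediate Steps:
a(z) = 1/(-5 + z)
V(f) = 3 + f^(3/2) (V(f) = 3 + f*√f = 3 + f^(3/2))
V(-53) - (H(3) + a(-4)*(-2)) = (3 + (-53)^(3/2)) - (3 - 2/(-5 - 4)) = (3 - 53*I*√53) - (3 - 2/(-9)) = (3 - 53*I*√53) - (3 - ⅑*(-2)) = (3 - 53*I*√53) - (3 + 2/9) = (3 - 53*I*√53) - 1*29/9 = (3 - 53*I*√53) - 29/9 = -2/9 - 53*I*√53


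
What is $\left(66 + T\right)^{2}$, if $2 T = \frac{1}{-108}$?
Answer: $\frac{203205025}{46656} \approx 4355.4$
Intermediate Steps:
$T = - \frac{1}{216}$ ($T = \frac{1}{2 \left(-108\right)} = \frac{1}{2} \left(- \frac{1}{108}\right) = - \frac{1}{216} \approx -0.0046296$)
$\left(66 + T\right)^{2} = \left(66 - \frac{1}{216}\right)^{2} = \left(\frac{14255}{216}\right)^{2} = \frac{203205025}{46656}$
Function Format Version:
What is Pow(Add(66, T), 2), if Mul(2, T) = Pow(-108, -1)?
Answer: Rational(203205025, 46656) ≈ 4355.4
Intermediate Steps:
T = Rational(-1, 216) (T = Mul(Rational(1, 2), Pow(-108, -1)) = Mul(Rational(1, 2), Rational(-1, 108)) = Rational(-1, 216) ≈ -0.0046296)
Pow(Add(66, T), 2) = Pow(Add(66, Rational(-1, 216)), 2) = Pow(Rational(14255, 216), 2) = Rational(203205025, 46656)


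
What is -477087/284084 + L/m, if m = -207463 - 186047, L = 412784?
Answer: -152501917613/55894947420 ≈ -2.7284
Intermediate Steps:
m = -393510
-477087/284084 + L/m = -477087/284084 + 412784/(-393510) = -477087*1/284084 + 412784*(-1/393510) = -477087/284084 - 206392/196755 = -152501917613/55894947420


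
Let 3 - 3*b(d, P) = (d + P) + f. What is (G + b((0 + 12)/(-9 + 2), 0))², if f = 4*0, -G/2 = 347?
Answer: 23493409/49 ≈ 4.7946e+5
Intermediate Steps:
G = -694 (G = -2*347 = -694)
f = 0
b(d, P) = 1 - P/3 - d/3 (b(d, P) = 1 - ((d + P) + 0)/3 = 1 - ((P + d) + 0)/3 = 1 - (P + d)/3 = 1 + (-P/3 - d/3) = 1 - P/3 - d/3)
(G + b((0 + 12)/(-9 + 2), 0))² = (-694 + (1 - ⅓*0 - (0 + 12)/(3*(-9 + 2))))² = (-694 + (1 + 0 - 4/(-7)))² = (-694 + (1 + 0 - 4*(-1)/7))² = (-694 + (1 + 0 - ⅓*(-12/7)))² = (-694 + (1 + 0 + 4/7))² = (-694 + 11/7)² = (-4847/7)² = 23493409/49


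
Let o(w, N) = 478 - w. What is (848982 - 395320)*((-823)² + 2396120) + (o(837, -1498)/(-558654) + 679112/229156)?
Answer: 44624418333975415348991/32004729006 ≈ 1.3943e+12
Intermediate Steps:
(848982 - 395320)*((-823)² + 2396120) + (o(837, -1498)/(-558654) + 679112/229156) = (848982 - 395320)*((-823)² + 2396120) + ((478 - 1*837)/(-558654) + 679112/229156) = 453662*(677329 + 2396120) + ((478 - 837)*(-1/558654) + 679112*(1/229156)) = 453662*3073449 + (-359*(-1/558654) + 169778/57289) = 1394307020238 + (359/558654 + 169778/57289) = 1394307020238 + 94867725563/32004729006 = 44624418333975415348991/32004729006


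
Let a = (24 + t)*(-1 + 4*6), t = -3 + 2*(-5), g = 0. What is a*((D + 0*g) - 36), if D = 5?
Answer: -7843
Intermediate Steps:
t = -13 (t = -3 - 10 = -13)
a = 253 (a = (24 - 13)*(-1 + 4*6) = 11*(-1 + 24) = 11*23 = 253)
a*((D + 0*g) - 36) = 253*((5 + 0*0) - 36) = 253*((5 + 0) - 36) = 253*(5 - 36) = 253*(-31) = -7843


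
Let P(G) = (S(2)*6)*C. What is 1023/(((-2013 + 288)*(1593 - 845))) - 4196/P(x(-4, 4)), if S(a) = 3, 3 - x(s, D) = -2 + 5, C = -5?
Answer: 16406081/351900 ≈ 46.621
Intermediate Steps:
x(s, D) = 0 (x(s, D) = 3 - (-2 + 5) = 3 - 1*3 = 3 - 3 = 0)
P(G) = -90 (P(G) = (3*6)*(-5) = 18*(-5) = -90)
1023/(((-2013 + 288)*(1593 - 845))) - 4196/P(x(-4, 4)) = 1023/(((-2013 + 288)*(1593 - 845))) - 4196/(-90) = 1023/((-1725*748)) - 4196*(-1/90) = 1023/(-1290300) + 2098/45 = 1023*(-1/1290300) + 2098/45 = -31/39100 + 2098/45 = 16406081/351900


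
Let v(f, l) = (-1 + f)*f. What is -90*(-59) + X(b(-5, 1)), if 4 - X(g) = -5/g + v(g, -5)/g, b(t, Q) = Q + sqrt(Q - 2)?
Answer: 10633/2 - 7*I/2 ≈ 5316.5 - 3.5*I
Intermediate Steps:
v(f, l) = f*(-1 + f)
b(t, Q) = Q + sqrt(-2 + Q)
X(g) = 5 - g + 5/g (X(g) = 4 - (-5/g + (g*(-1 + g))/g) = 4 - (-5/g + (-1 + g)) = 4 - (-1 + g - 5/g) = 4 + (1 - g + 5/g) = 5 - g + 5/g)
-90*(-59) + X(b(-5, 1)) = -90*(-59) + (5 - (1 + sqrt(-2 + 1)) + 5/(1 + sqrt(-2 + 1))) = 5310 + (5 - (1 + sqrt(-1)) + 5/(1 + sqrt(-1))) = 5310 + (5 - (1 + I) + 5/(1 + I)) = 5310 + (5 + (-1 - I) + 5*((1 - I)/2)) = 5310 + (5 + (-1 - I) + 5*(1 - I)/2) = 5310 + (4 - I + 5*(1 - I)/2) = 5314 - I + 5*(1 - I)/2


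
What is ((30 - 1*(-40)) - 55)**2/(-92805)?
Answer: -15/6187 ≈ -0.0024244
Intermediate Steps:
((30 - 1*(-40)) - 55)**2/(-92805) = ((30 + 40) - 55)**2*(-1/92805) = (70 - 55)**2*(-1/92805) = 15**2*(-1/92805) = 225*(-1/92805) = -15/6187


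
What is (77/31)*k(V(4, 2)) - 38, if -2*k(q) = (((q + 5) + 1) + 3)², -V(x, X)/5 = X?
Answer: -2433/62 ≈ -39.242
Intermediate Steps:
V(x, X) = -5*X
k(q) = -(9 + q)²/2 (k(q) = -(((q + 5) + 1) + 3)²/2 = -(((5 + q) + 1) + 3)²/2 = -((6 + q) + 3)²/2 = -(9 + q)²/2)
(77/31)*k(V(4, 2)) - 38 = (77/31)*(-(9 - 5*2)²/2) - 38 = (77*(1/31))*(-(9 - 10)²/2) - 38 = 77*(-½*(-1)²)/31 - 38 = 77*(-½*1)/31 - 38 = (77/31)*(-½) - 38 = -77/62 - 38 = -2433/62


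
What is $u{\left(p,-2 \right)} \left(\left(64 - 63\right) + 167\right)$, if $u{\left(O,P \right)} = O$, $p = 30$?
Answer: $5040$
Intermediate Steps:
$u{\left(p,-2 \right)} \left(\left(64 - 63\right) + 167\right) = 30 \left(\left(64 - 63\right) + 167\right) = 30 \left(1 + 167\right) = 30 \cdot 168 = 5040$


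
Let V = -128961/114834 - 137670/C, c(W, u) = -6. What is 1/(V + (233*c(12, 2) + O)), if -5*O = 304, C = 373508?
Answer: -8935712015/13048745262892 ≈ -0.00068479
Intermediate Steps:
O = -304/5 (O = -⅕*304 = -304/5 ≈ -60.800)
V = -2665715082/1787142403 (V = -128961/114834 - 137670/373508 = -128961*1/114834 - 137670*1/373508 = -42987/38278 - 68835/186754 = -2665715082/1787142403 ≈ -1.4916)
1/(V + (233*c(12, 2) + O)) = 1/(-2665715082/1787142403 + (233*(-6) - 304/5)) = 1/(-2665715082/1787142403 + (-1398 - 304/5)) = 1/(-2665715082/1787142403 - 7294/5) = 1/(-13048745262892/8935712015) = -8935712015/13048745262892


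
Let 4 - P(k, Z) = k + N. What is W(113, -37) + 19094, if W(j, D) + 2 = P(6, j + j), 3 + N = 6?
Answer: 19087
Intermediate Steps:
N = 3 (N = -3 + 6 = 3)
P(k, Z) = 1 - k (P(k, Z) = 4 - (k + 3) = 4 - (3 + k) = 4 + (-3 - k) = 1 - k)
W(j, D) = -7 (W(j, D) = -2 + (1 - 1*6) = -2 + (1 - 6) = -2 - 5 = -7)
W(113, -37) + 19094 = -7 + 19094 = 19087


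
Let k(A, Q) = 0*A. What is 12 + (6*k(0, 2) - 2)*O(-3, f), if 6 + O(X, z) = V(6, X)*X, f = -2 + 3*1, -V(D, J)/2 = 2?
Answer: 0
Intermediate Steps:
V(D, J) = -4 (V(D, J) = -2*2 = -4)
k(A, Q) = 0
f = 1 (f = -2 + 3 = 1)
O(X, z) = -6 - 4*X
12 + (6*k(0, 2) - 2)*O(-3, f) = 12 + (6*0 - 2)*(-6 - 4*(-3)) = 12 + (0 - 2)*(-6 + 12) = 12 - 2*6 = 12 - 12 = 0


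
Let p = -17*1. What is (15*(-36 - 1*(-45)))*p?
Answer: -2295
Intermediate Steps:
p = -17
(15*(-36 - 1*(-45)))*p = (15*(-36 - 1*(-45)))*(-17) = (15*(-36 + 45))*(-17) = (15*9)*(-17) = 135*(-17) = -2295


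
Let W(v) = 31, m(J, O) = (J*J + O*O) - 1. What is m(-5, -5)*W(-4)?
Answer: 1519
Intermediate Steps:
m(J, O) = -1 + J**2 + O**2 (m(J, O) = (J**2 + O**2) - 1 = -1 + J**2 + O**2)
m(-5, -5)*W(-4) = (-1 + (-5)**2 + (-5)**2)*31 = (-1 + 25 + 25)*31 = 49*31 = 1519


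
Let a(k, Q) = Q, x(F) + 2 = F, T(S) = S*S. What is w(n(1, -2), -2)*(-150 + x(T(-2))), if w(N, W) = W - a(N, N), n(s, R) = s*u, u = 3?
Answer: 740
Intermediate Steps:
T(S) = S**2
x(F) = -2 + F
n(s, R) = 3*s (n(s, R) = s*3 = 3*s)
w(N, W) = W - N
w(n(1, -2), -2)*(-150 + x(T(-2))) = (-2 - 3)*(-150 + (-2 + (-2)**2)) = (-2 - 1*3)*(-150 + (-2 + 4)) = (-2 - 3)*(-150 + 2) = -5*(-148) = 740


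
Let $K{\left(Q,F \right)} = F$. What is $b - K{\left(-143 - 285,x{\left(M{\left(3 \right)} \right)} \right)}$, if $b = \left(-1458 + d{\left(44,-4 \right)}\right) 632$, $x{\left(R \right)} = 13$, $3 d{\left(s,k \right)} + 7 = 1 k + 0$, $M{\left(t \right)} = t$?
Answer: $- \frac{2771359}{3} \approx -9.2379 \cdot 10^{5}$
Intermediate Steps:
$d{\left(s,k \right)} = - \frac{7}{3} + \frac{k}{3}$ ($d{\left(s,k \right)} = - \frac{7}{3} + \frac{1 k + 0}{3} = - \frac{7}{3} + \frac{k + 0}{3} = - \frac{7}{3} + \frac{k}{3}$)
$b = - \frac{2771320}{3}$ ($b = \left(-1458 + \left(- \frac{7}{3} + \frac{1}{3} \left(-4\right)\right)\right) 632 = \left(-1458 - \frac{11}{3}\right) 632 = \left(- \frac{4385}{3}\right) 632 = - \frac{2771320}{3} \approx -9.2377 \cdot 10^{5}$)
$b - K{\left(-143 - 285,x{\left(M{\left(3 \right)} \right)} \right)} = - \frac{2771320}{3} - 13 = - \frac{2771359}{3}$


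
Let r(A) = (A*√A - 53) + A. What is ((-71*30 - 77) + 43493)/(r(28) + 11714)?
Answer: 160864018/45536923 - 770672*√7/45536923 ≈ 3.4878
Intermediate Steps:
r(A) = -53 + A + A^(3/2) (r(A) = (A^(3/2) - 53) + A = (-53 + A^(3/2)) + A = -53 + A + A^(3/2))
((-71*30 - 77) + 43493)/(r(28) + 11714) = ((-71*30 - 77) + 43493)/((-53 + 28 + 28^(3/2)) + 11714) = ((-2130 - 77) + 43493)/((-53 + 28 + 56*√7) + 11714) = (-2207 + 43493)/((-25 + 56*√7) + 11714) = 41286/(11689 + 56*√7)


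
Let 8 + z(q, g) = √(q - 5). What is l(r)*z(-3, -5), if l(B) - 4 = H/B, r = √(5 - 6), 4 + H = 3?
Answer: -2*(4 + I)*(4 - I*√2) ≈ -34.828 + 3.3137*I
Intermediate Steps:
z(q, g) = -8 + √(-5 + q) (z(q, g) = -8 + √(q - 5) = -8 + √(-5 + q))
H = -1 (H = -4 + 3 = -1)
r = I (r = √(-1) = I ≈ 1.0*I)
l(B) = 4 - 1/B
l(r)*z(-3, -5) = (4 - 1/I)*(-8 + √(-5 - 3)) = (4 - (-1)*I)*(-8 + √(-8)) = (4 + I)*(-8 + 2*I*√2) = (-8 + 2*I*√2)*(4 + I)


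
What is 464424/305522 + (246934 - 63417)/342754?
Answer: 107625832285/52359443794 ≈ 2.0555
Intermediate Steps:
464424/305522 + (246934 - 63417)/342754 = 464424*(1/305522) + 183517*(1/342754) = 232212/152761 + 183517/342754 = 107625832285/52359443794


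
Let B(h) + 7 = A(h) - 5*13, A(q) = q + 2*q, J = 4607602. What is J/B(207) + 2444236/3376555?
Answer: 15559163456674/1853728695 ≈ 8393.4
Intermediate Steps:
A(q) = 3*q
B(h) = -72 + 3*h (B(h) = -7 + (3*h - 5*13) = -7 + (3*h - 65) = -7 + (-65 + 3*h) = -72 + 3*h)
J/B(207) + 2444236/3376555 = 4607602/(-72 + 3*207) + 2444236/3376555 = 4607602/(-72 + 621) + 2444236*(1/3376555) = 4607602/549 + 2444236/3376555 = 15559163456674/1853728695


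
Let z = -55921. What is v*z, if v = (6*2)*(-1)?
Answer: 671052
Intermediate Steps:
v = -12 (v = 12*(-1) = -12)
v*z = -12*(-55921) = 671052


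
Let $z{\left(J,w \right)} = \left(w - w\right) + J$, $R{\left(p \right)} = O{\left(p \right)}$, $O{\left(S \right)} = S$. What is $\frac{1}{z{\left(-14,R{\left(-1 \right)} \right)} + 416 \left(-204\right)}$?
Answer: $- \frac{1}{84878} \approx -1.1782 \cdot 10^{-5}$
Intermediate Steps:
$R{\left(p \right)} = p$
$z{\left(J,w \right)} = J$ ($z{\left(J,w \right)} = 0 + J = J$)
$\frac{1}{z{\left(-14,R{\left(-1 \right)} \right)} + 416 \left(-204\right)} = \frac{1}{-14 + 416 \left(-204\right)} = \frac{1}{-14 - 84864} = \frac{1}{-84878} = - \frac{1}{84878}$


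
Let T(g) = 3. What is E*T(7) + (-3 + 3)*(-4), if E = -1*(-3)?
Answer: 9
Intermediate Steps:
E = 3
E*T(7) + (-3 + 3)*(-4) = 3*3 + (-3 + 3)*(-4) = 9 + 0*(-4) = 9 + 0 = 9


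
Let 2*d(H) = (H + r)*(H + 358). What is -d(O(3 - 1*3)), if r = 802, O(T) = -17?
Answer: -267685/2 ≈ -1.3384e+5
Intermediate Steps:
d(H) = (358 + H)*(802 + H)/2 (d(H) = ((H + 802)*(H + 358))/2 = ((802 + H)*(358 + H))/2 = ((358 + H)*(802 + H))/2 = (358 + H)*(802 + H)/2)
-d(O(3 - 1*3)) = -(143558 + (½)*(-17)² + 580*(-17)) = -(143558 + (½)*289 - 9860) = -(143558 + 289/2 - 9860) = -1*267685/2 = -267685/2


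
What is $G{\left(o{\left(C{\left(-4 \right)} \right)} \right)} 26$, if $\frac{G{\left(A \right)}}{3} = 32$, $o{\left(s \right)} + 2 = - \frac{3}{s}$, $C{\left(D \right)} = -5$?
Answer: $2496$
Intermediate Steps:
$o{\left(s \right)} = -2 - \frac{3}{s}$
$G{\left(A \right)} = 96$ ($G{\left(A \right)} = 3 \cdot 32 = 96$)
$G{\left(o{\left(C{\left(-4 \right)} \right)} \right)} 26 = 96 \cdot 26 = 2496$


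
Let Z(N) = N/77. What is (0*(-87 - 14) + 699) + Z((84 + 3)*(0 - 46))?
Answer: 49821/77 ≈ 647.03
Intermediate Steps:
Z(N) = N/77 (Z(N) = N*(1/77) = N/77)
(0*(-87 - 14) + 699) + Z((84 + 3)*(0 - 46)) = (0*(-87 - 14) + 699) + ((84 + 3)*(0 - 46))/77 = (0*(-101) + 699) + (87*(-46))/77 = (0 + 699) + (1/77)*(-4002) = 699 - 4002/77 = 49821/77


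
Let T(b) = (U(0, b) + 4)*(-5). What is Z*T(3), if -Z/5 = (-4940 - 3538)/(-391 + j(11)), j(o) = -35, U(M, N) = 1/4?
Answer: 600525/284 ≈ 2114.5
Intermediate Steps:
U(M, N) = ¼
T(b) = -85/4 (T(b) = (¼ + 4)*(-5) = (17/4)*(-5) = -85/4)
Z = -7065/71 (Z = -5*(-4940 - 3538)/(-391 - 35) = -(-42390)/(-426) = -(-42390)*(-1)/426 = -5*1413/71 = -7065/71 ≈ -99.507)
Z*T(3) = -7065/71*(-85/4) = 600525/284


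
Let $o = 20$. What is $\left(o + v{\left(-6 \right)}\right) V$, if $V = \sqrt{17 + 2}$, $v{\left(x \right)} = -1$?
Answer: $19 \sqrt{19} \approx 82.819$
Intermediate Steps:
$V = \sqrt{19} \approx 4.3589$
$\left(o + v{\left(-6 \right)}\right) V = \left(20 - 1\right) \sqrt{19} = 19 \sqrt{19}$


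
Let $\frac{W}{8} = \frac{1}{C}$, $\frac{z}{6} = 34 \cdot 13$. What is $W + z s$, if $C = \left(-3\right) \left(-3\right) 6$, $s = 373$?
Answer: $\frac{26708296}{27} \approx 9.892 \cdot 10^{5}$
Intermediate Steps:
$z = 2652$ ($z = 6 \cdot 34 \cdot 13 = 6 \cdot 442 = 2652$)
$C = 54$ ($C = 9 \cdot 6 = 54$)
$W = \frac{4}{27}$ ($W = \frac{8}{54} = 8 \cdot \frac{1}{54} = \frac{4}{27} \approx 0.14815$)
$W + z s = \frac{4}{27} + 2652 \cdot 373 = \frac{4}{27} + 989196 = \frac{26708296}{27}$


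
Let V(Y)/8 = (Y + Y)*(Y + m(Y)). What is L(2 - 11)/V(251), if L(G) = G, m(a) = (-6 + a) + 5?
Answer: -3/670672 ≈ -4.4731e-6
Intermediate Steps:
m(a) = -1 + a
V(Y) = 16*Y*(-1 + 2*Y) (V(Y) = 8*((Y + Y)*(Y + (-1 + Y))) = 8*((2*Y)*(-1 + 2*Y)) = 8*(2*Y*(-1 + 2*Y)) = 16*Y*(-1 + 2*Y))
L(2 - 11)/V(251) = (2 - 11)/((16*251*(-1 + 2*251))) = -9*1/(4016*(-1 + 502)) = -9/(16*251*501) = -9/2012016 = -9*1/2012016 = -3/670672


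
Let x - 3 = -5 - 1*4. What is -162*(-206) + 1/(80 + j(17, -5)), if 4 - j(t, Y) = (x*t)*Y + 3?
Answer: 14316587/429 ≈ 33372.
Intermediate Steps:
x = -6 (x = 3 + (-5 - 1*4) = 3 + (-5 - 4) = 3 - 9 = -6)
j(t, Y) = 1 + 6*Y*t (j(t, Y) = 4 - ((-6*t)*Y + 3) = 4 - (-6*Y*t + 3) = 4 - (3 - 6*Y*t) = 4 + (-3 + 6*Y*t) = 1 + 6*Y*t)
-162*(-206) + 1/(80 + j(17, -5)) = -162*(-206) + 1/(80 + (1 + 6*(-5)*17)) = 33372 + 1/(80 + (1 - 510)) = 33372 + 1/(80 - 509) = 33372 + 1/(-429) = 33372 - 1/429 = 14316587/429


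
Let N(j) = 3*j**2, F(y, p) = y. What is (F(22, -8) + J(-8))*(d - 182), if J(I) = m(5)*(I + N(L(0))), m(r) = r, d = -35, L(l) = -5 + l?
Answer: -77469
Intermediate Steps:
J(I) = 375 + 5*I (J(I) = 5*(I + 3*(-5 + 0)**2) = 5*(I + 3*(-5)**2) = 5*(I + 3*25) = 5*(I + 75) = 5*(75 + I) = 375 + 5*I)
(F(22, -8) + J(-8))*(d - 182) = (22 + (375 + 5*(-8)))*(-35 - 182) = (22 + (375 - 40))*(-217) = (22 + 335)*(-217) = 357*(-217) = -77469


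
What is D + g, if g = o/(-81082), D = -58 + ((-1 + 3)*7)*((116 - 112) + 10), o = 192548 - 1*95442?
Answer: 5546105/40541 ≈ 136.80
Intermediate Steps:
o = 97106 (o = 192548 - 95442 = 97106)
D = 138 (D = -58 + (2*7)*(4 + 10) = -58 + 14*14 = -58 + 196 = 138)
g = -48553/40541 (g = 97106/(-81082) = 97106*(-1/81082) = -48553/40541 ≈ -1.1976)
D + g = 138 - 48553/40541 = 5546105/40541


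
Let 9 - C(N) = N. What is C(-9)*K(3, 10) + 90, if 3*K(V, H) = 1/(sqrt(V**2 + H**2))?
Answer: 90 + 6*sqrt(109)/109 ≈ 90.575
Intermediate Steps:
C(N) = 9 - N
K(V, H) = 1/(3*sqrt(H**2 + V**2)) (K(V, H) = 1/(3*(sqrt(V**2 + H**2))) = 1/(3*(sqrt(H**2 + V**2))) = 1/(3*sqrt(H**2 + V**2)))
C(-9)*K(3, 10) + 90 = (9 - 1*(-9))*(1/(3*sqrt(10**2 + 3**2))) + 90 = (9 + 9)*(1/(3*sqrt(100 + 9))) + 90 = 18*(1/(3*sqrt(109))) + 90 = 18*((sqrt(109)/109)/3) + 90 = 18*(sqrt(109)/327) + 90 = 6*sqrt(109)/109 + 90 = 90 + 6*sqrt(109)/109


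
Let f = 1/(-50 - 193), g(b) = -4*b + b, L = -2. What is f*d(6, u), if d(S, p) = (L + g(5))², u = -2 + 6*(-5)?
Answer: -289/243 ≈ -1.1893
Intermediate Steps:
g(b) = -3*b
u = -32 (u = -2 - 30 = -32)
d(S, p) = 289 (d(S, p) = (-2 - 3*5)² = (-2 - 15)² = (-17)² = 289)
f = -1/243 (f = 1/(-243) = -1/243 ≈ -0.0041152)
f*d(6, u) = -1/243*289 = -289/243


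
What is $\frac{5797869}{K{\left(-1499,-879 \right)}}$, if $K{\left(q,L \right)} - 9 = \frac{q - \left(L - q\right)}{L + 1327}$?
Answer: $\frac{2597445312}{1913} \approx 1.3578 \cdot 10^{6}$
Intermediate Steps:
$K{\left(q,L \right)} = 9 + \frac{- L + 2 q}{1327 + L}$ ($K{\left(q,L \right)} = 9 + \frac{q - \left(L - q\right)}{L + 1327} = 9 + \frac{- L + 2 q}{1327 + L}$)
$\frac{5797869}{K{\left(-1499,-879 \right)}} = \frac{5797869}{\frac{1}{1327 - 879} \left(11943 + 2 \left(-1499\right) + 8 \left(-879\right)\right)} = \frac{5797869}{\frac{1}{448} \left(11943 - 2998 - 7032\right)} = \frac{5797869}{\frac{1}{448} \cdot 1913} = \frac{5797869}{\frac{1913}{448}} = 5797869 \cdot \frac{448}{1913} = \frac{2597445312}{1913}$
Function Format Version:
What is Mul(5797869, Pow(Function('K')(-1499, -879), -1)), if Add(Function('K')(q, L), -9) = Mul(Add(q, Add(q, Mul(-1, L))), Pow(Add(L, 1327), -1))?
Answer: Rational(2597445312, 1913) ≈ 1.3578e+6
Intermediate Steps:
Function('K')(q, L) = Add(9, Mul(Pow(Add(1327, L), -1), Add(Mul(-1, L), Mul(2, q)))) (Function('K')(q, L) = Add(9, Mul(Add(q, Add(q, Mul(-1, L))), Pow(Add(L, 1327), -1))) = Add(9, Mul(Add(Mul(-1, L), Mul(2, q)), Pow(Add(1327, L), -1))) = Add(9, Mul(Pow(Add(1327, L), -1), Add(Mul(-1, L), Mul(2, q)))))
Mul(5797869, Pow(Function('K')(-1499, -879), -1)) = Mul(5797869, Pow(Mul(Pow(Add(1327, -879), -1), Add(11943, Mul(2, -1499), Mul(8, -879))), -1)) = Mul(5797869, Pow(Mul(Pow(448, -1), Add(11943, -2998, -7032)), -1)) = Mul(5797869, Pow(Mul(Rational(1, 448), 1913), -1)) = Mul(5797869, Pow(Rational(1913, 448), -1)) = Mul(5797869, Rational(448, 1913)) = Rational(2597445312, 1913)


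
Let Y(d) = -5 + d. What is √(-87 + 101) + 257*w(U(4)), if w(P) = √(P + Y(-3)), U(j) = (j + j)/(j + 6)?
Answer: √14 + 1542*I*√5/5 ≈ 3.7417 + 689.6*I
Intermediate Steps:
U(j) = 2*j/(6 + j) (U(j) = (2*j)/(6 + j) = 2*j/(6 + j))
w(P) = √(-8 + P) (w(P) = √(P + (-5 - 3)) = √(P - 8) = √(-8 + P))
√(-87 + 101) + 257*w(U(4)) = √(-87 + 101) + 257*√(-8 + 2*4/(6 + 4)) = √14 + 257*√(-8 + 2*4/10) = √14 + 257*√(-8 + 2*4*(⅒)) = √14 + 257*√(-8 + ⅘) = √14 + 257*√(-36/5) = √14 + 257*(6*I*√5/5) = √14 + 1542*I*√5/5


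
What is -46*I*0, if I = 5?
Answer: 0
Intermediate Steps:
-46*I*0 = -46*5*0 = -230*0 = 0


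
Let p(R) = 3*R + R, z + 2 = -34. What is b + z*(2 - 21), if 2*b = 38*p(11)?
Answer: 1520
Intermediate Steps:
z = -36 (z = -2 - 34 = -36)
p(R) = 4*R
b = 836 (b = (38*(4*11))/2 = (38*44)/2 = (½)*1672 = 836)
b + z*(2 - 21) = 836 - 36*(2 - 21) = 836 - 36*(-19) = 836 + 684 = 1520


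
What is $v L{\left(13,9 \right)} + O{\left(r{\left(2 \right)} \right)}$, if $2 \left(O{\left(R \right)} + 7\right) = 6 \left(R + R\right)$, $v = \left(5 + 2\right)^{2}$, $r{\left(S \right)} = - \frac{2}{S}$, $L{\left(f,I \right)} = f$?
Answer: $624$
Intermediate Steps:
$v = 49$ ($v = 7^{2} = 49$)
$O{\left(R \right)} = -7 + 6 R$ ($O{\left(R \right)} = -7 + \frac{6 \left(R + R\right)}{2} = -7 + \frac{6 \cdot 2 R}{2} = -7 + \frac{12 R}{2} = -7 + 6 R$)
$v L{\left(13,9 \right)} + O{\left(r{\left(2 \right)} \right)} = 49 \cdot 13 - \left(7 - 6 \left(- \frac{2}{2}\right)\right) = 637 - \left(7 - 6 \left(\left(-2\right) \frac{1}{2}\right)\right) = 637 + \left(-7 + 6 \left(-1\right)\right) = 637 - 13 = 624$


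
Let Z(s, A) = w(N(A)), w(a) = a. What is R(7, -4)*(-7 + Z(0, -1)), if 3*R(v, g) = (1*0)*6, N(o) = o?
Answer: 0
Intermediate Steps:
Z(s, A) = A
R(v, g) = 0 (R(v, g) = ((1*0)*6)/3 = (0*6)/3 = (1/3)*0 = 0)
R(7, -4)*(-7 + Z(0, -1)) = 0*(-7 - 1) = 0*(-8) = 0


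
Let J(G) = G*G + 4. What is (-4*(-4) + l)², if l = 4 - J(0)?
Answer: 256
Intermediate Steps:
J(G) = 4 + G² (J(G) = G² + 4 = 4 + G²)
l = 0 (l = 4 - (4 + 0²) = 4 - (4 + 0) = 4 - 1*4 = 4 - 4 = 0)
(-4*(-4) + l)² = (-4*(-4) + 0)² = (16 + 0)² = 16² = 256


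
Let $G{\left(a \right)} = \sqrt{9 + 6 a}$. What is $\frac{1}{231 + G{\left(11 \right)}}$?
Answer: $\frac{77}{17762} - \frac{5 \sqrt{3}}{53286} \approx 0.0041726$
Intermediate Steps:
$\frac{1}{231 + G{\left(11 \right)}} = \frac{1}{231 + \sqrt{9 + 6 \cdot 11}} = \frac{1}{231 + \sqrt{9 + 66}} = \frac{1}{231 + \sqrt{75}} = \frac{1}{231 + 5 \sqrt{3}}$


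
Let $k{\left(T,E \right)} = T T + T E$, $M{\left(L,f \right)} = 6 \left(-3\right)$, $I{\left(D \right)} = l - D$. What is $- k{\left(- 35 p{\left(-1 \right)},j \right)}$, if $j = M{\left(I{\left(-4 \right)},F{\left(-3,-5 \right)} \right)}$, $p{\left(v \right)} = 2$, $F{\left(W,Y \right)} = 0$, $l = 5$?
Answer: $-6160$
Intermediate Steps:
$I{\left(D \right)} = 5 - D$
$M{\left(L,f \right)} = -18$
$j = -18$
$k{\left(T,E \right)} = T^{2} + E T$
$- k{\left(- 35 p{\left(-1 \right)},j \right)} = - \left(-35\right) 2 \left(-18 - 70\right) = - \left(-70\right) \left(-18 - 70\right) = - \left(-70\right) \left(-88\right) = \left(-1\right) 6160 = -6160$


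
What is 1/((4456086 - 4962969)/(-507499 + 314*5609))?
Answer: -417909/168961 ≈ -2.4734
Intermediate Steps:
1/((4456086 - 4962969)/(-507499 + 314*5609)) = 1/(-506883/(-507499 + 1761226)) = 1/(-506883/1253727) = 1/(-506883*1/1253727) = 1/(-168961/417909) = -417909/168961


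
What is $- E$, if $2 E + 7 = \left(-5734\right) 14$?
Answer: $\frac{80283}{2} \approx 40142.0$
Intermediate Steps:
$E = - \frac{80283}{2}$ ($E = - \frac{7}{2} + \frac{\left(-5734\right) 14}{2} = - \frac{7}{2} + \frac{1}{2} \left(-80276\right) = - \frac{7}{2} - 40138 = - \frac{80283}{2} \approx -40142.0$)
$- E = \left(-1\right) \left(- \frac{80283}{2}\right) = \frac{80283}{2}$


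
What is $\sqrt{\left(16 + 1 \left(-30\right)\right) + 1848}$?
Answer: $\sqrt{1834} \approx 42.825$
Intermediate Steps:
$\sqrt{\left(16 + 1 \left(-30\right)\right) + 1848} = \sqrt{\left(16 - 30\right) + 1848} = \sqrt{-14 + 1848} = \sqrt{1834}$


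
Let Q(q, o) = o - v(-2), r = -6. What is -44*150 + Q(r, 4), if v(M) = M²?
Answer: -6600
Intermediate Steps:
Q(q, o) = -4 + o (Q(q, o) = o - 1*(-2)² = o - 1*4 = o - 4 = -4 + o)
-44*150 + Q(r, 4) = -44*150 + (-4 + 4) = -6600 + 0 = -6600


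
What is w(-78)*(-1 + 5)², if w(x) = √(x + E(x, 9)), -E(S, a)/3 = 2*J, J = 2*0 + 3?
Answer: 64*I*√6 ≈ 156.77*I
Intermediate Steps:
J = 3 (J = 0 + 3 = 3)
E(S, a) = -18 (E(S, a) = -6*3 = -3*6 = -18)
w(x) = √(-18 + x) (w(x) = √(x - 18) = √(-18 + x))
w(-78)*(-1 + 5)² = √(-18 - 78)*(-1 + 5)² = √(-96)*4² = (4*I*√6)*16 = 64*I*√6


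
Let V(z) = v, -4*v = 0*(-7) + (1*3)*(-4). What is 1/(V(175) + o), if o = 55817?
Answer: 1/55820 ≈ 1.7915e-5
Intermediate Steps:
v = 3 (v = -(0*(-7) + (1*3)*(-4))/4 = -(0 + 3*(-4))/4 = -(0 - 12)/4 = -¼*(-12) = 3)
V(z) = 3
1/(V(175) + o) = 1/(3 + 55817) = 1/55820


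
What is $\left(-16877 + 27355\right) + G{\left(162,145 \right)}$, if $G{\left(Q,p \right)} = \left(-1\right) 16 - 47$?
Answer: $10415$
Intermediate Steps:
$G{\left(Q,p \right)} = -63$ ($G{\left(Q,p \right)} = -16 - 47 = -63$)
$\left(-16877 + 27355\right) + G{\left(162,145 \right)} = \left(-16877 + 27355\right) - 63 = 10478 - 63 = 10415$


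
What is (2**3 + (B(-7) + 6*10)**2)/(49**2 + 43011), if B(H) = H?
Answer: 2817/45412 ≈ 0.062032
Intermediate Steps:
(2**3 + (B(-7) + 6*10)**2)/(49**2 + 43011) = (2**3 + (-7 + 6*10)**2)/(49**2 + 43011) = (8 + (-7 + 60)**2)/(2401 + 43011) = (8 + 53**2)/45412 = (8 + 2809)*(1/45412) = 2817*(1/45412) = 2817/45412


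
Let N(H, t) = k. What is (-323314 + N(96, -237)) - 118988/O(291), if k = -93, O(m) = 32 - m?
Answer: -83643425/259 ≈ -3.2295e+5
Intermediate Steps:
N(H, t) = -93
(-323314 + N(96, -237)) - 118988/O(291) = (-323314 - 93) - 118988/(32 - 1*291) = -323407 - 118988/(32 - 291) = -323407 - 118988/(-259) = -323407 - 118988*(-1/259) = -323407 + 118988/259 = -83643425/259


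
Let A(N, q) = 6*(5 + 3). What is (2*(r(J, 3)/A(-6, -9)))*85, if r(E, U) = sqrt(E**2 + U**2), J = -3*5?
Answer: 85*sqrt(26)/8 ≈ 54.177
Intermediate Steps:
A(N, q) = 48 (A(N, q) = 6*8 = 48)
J = -15
(2*(r(J, 3)/A(-6, -9)))*85 = (2*(sqrt((-15)**2 + 3**2)/48))*85 = (2*(sqrt(225 + 9)*(1/48)))*85 = (2*(sqrt(234)*(1/48)))*85 = (2*((3*sqrt(26))*(1/48)))*85 = (2*(sqrt(26)/16))*85 = (sqrt(26)/8)*85 = 85*sqrt(26)/8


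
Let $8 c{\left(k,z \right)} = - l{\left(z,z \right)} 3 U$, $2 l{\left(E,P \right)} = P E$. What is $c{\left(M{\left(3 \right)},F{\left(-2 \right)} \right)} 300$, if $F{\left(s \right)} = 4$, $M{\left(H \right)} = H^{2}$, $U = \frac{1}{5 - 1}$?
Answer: $-225$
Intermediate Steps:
$l{\left(E,P \right)} = \frac{E P}{2}$ ($l{\left(E,P \right)} = \frac{P E}{2} = \frac{E P}{2}$)
$U = \frac{1}{4} \approx 0.25$
$c{\left(k,z \right)} = - \frac{3 z^{2}}{64}$ ($c{\left(k,z \right)} = \frac{\left(-1\right) \frac{z z}{2} \cdot 3 \cdot \frac{1}{4}}{8} = \frac{\left(-1\right) \frac{z^{2}}{2} \cdot 3 \cdot \frac{1}{4}}{8} = \frac{\left(-1\right) \frac{3 z^{2}}{2} \cdot \frac{1}{4}}{8} = \frac{\left(-1\right) \frac{3 z^{2}}{8}}{8} = \frac{\left(- \frac{3}{8}\right) z^{2}}{8} = - \frac{3 z^{2}}{64}$)
$c{\left(M{\left(3 \right)},F{\left(-2 \right)} \right)} 300 = - \frac{3 \cdot 4^{2}}{64} \cdot 300 = \left(- \frac{3}{64}\right) 16 \cdot 300 = \left(- \frac{3}{4}\right) 300 = -225$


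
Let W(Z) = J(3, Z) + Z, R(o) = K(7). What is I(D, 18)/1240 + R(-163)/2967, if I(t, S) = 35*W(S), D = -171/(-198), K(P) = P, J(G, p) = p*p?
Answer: 3552367/367908 ≈ 9.6556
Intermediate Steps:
J(G, p) = p**2
R(o) = 7
D = 19/22 (D = -171*(-1/198) = 19/22 ≈ 0.86364)
W(Z) = Z + Z**2 (W(Z) = Z**2 + Z = Z + Z**2)
I(t, S) = 35*S*(1 + S) (I(t, S) = 35*(S*(1 + S)) = 35*S*(1 + S))
I(D, 18)/1240 + R(-163)/2967 = (35*18*(1 + 18))/1240 + 7/2967 = (35*18*19)*(1/1240) + 7*(1/2967) = 11970*(1/1240) + 7/2967 = 1197/124 + 7/2967 = 3552367/367908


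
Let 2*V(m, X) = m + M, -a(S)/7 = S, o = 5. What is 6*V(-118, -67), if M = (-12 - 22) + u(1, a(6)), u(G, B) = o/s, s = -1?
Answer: -471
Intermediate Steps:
a(S) = -7*S
u(G, B) = -5 (u(G, B) = 5/(-1) = 5*(-1) = -5)
M = -39 (M = (-12 - 22) - 5 = -34 - 5 = -39)
V(m, X) = -39/2 + m/2 (V(m, X) = (m - 39)/2 = (-39 + m)/2 = -39/2 + m/2)
6*V(-118, -67) = 6*(-39/2 + (½)*(-118)) = 6*(-39/2 - 59) = 6*(-157/2) = -471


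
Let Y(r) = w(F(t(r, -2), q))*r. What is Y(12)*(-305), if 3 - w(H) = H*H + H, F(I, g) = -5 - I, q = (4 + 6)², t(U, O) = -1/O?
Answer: 79605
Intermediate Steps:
q = 100 (q = 10² = 100)
w(H) = 3 - H - H² (w(H) = 3 - (H*H + H) = 3 - (H² + H) = 3 - (H + H²) = 3 + (-H - H²) = 3 - H - H²)
Y(r) = -87*r/4 (Y(r) = (3 - (-5 - (-1)/(-2)) - (-5 - (-1)/(-2))²)*r = (3 - (-5 - (-1)*(-1)/2) - (-5 - (-1)*(-1)/2)²)*r = (3 - (-5 - 1*½) - (-5 - 1*½)²)*r = (3 - (-5 - ½) - (-5 - ½)²)*r = (3 - 1*(-11/2) - (-11/2)²)*r = (3 + 11/2 - 1*121/4)*r = (3 + 11/2 - 121/4)*r = -87*r/4)
Y(12)*(-305) = -87/4*12*(-305) = -261*(-305) = 79605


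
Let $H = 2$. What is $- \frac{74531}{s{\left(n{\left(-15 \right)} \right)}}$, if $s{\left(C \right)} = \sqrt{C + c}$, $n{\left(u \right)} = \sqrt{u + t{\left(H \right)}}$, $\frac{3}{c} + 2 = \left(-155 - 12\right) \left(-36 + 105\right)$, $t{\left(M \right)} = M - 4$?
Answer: $- \frac{372655 \sqrt{461}}{\sqrt{-3 + 11525 i \sqrt{17}}} \approx -25954.0 + 25955.0 i$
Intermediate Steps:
$t{\left(M \right)} = -4 + M$ ($t{\left(M \right)} = M - 4 = -4 + M$)
$c = - \frac{3}{11525}$ ($c = \frac{3}{-2 + \left(-155 - 12\right) \left(-36 + 105\right)} = \frac{3}{-2 - 11523} = \frac{3}{-11525} = 3 \left(- \frac{1}{11525}\right) = - \frac{3}{11525} \approx -0.0002603$)
$n{\left(u \right)} = \sqrt{-2 + u}$ ($n{\left(u \right)} = \sqrt{u + \left(-4 + 2\right)} = \sqrt{u - 2} = \sqrt{-2 + u}$)
$s{\left(C \right)} = \sqrt{- \frac{3}{11525} + C}$ ($s{\left(C \right)} = \sqrt{C - \frac{3}{11525}} = \sqrt{- \frac{3}{11525} + C}$)
$- \frac{74531}{s{\left(n{\left(-15 \right)} \right)}} = - \frac{74531}{\frac{1}{2305} \sqrt{-1383 + 5313025 \sqrt{-2 - 15}}} = - \frac{74531}{\frac{1}{2305} \sqrt{-1383 + 5313025 \sqrt{-17}}} = - \frac{74531}{\frac{1}{2305} \sqrt{-1383 + 5313025 i \sqrt{17}}} = - 74531 \frac{2305}{\sqrt{-1383 + 5313025 i \sqrt{17}}} = - \frac{171793955}{\sqrt{-1383 + 5313025 i \sqrt{17}}}$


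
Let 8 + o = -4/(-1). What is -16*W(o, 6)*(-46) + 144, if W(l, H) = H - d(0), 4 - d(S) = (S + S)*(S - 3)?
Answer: 1616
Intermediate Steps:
d(S) = 4 - 2*S*(-3 + S) (d(S) = 4 - (S + S)*(S - 3) = 4 - 2*S*(-3 + S))
o = -4 (o = -8 - 4/(-1) = -8 - 4*(-1) = -8 + 4 = -4)
W(l, H) = -4 + H (W(l, H) = H - (4 - 2*0² + 6*0) = H - (4 - 2*0 + 0) = H - (4 + 0 + 0) = H - 1*4 = H - 4 = -4 + H)
-16*W(o, 6)*(-46) + 144 = -16*(-4 + 6)*(-46) + 144 = -16*2*(-46) + 144 = -32*(-46) + 144 = 1472 + 144 = 1616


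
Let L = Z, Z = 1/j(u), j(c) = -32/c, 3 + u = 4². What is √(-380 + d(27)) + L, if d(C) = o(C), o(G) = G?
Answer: -13/32 + I*√353 ≈ -0.40625 + 18.788*I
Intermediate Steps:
u = 13 (u = -3 + 4² = -3 + 16 = 13)
d(C) = C
Z = -13/32 (Z = 1/(-32/13) = -13/32 ≈ -0.40625)
L = -13/32 ≈ -0.40625
√(-380 + d(27)) + L = √(-380 + 27) - 13/32 = √(-353) - 13/32 = I*√353 - 13/32 = -13/32 + I*√353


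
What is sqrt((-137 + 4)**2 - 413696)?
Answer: I*sqrt(396007) ≈ 629.29*I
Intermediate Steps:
sqrt((-137 + 4)**2 - 413696) = sqrt((-133)**2 - 413696) = sqrt(17689 - 413696) = sqrt(-396007) = I*sqrt(396007)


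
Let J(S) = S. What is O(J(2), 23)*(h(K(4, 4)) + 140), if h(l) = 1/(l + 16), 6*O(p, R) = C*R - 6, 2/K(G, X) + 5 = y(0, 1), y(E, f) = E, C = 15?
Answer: 1234525/156 ≈ 7913.6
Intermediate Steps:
K(G, X) = -⅖ (K(G, X) = 2/(-5 + 0) = 2/(-5) = 2*(-⅕) = -⅖)
O(p, R) = -1 + 5*R/2 (O(p, R) = (15*R - 6)/6 = (-6 + 15*R)/6 = -1 + 5*R/2)
h(l) = 1/(16 + l)
O(J(2), 23)*(h(K(4, 4)) + 140) = (-1 + (5/2)*23)*(1/(16 - ⅖) + 140) = (-1 + 115/2)*(1/(78/5) + 140) = 113*(5/78 + 140)/2 = (113/2)*(10925/78) = 1234525/156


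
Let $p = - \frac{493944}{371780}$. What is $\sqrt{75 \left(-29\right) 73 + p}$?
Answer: $\frac{3 i \sqrt{152403629383405}}{92945} \approx 398.47 i$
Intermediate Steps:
$p = - \frac{123486}{92945}$ ($p = \left(-493944\right) \frac{1}{371780} = - \frac{123486}{92945} \approx -1.3286$)
$\sqrt{75 \left(-29\right) 73 + p} = \sqrt{75 \left(-29\right) 73 - \frac{123486}{92945}} = \sqrt{\left(-2175\right) 73 - \frac{123486}{92945}} = \sqrt{-158775 - \frac{123486}{92945}} = \sqrt{- \frac{14757465861}{92945}} = \frac{3 i \sqrt{152403629383405}}{92945}$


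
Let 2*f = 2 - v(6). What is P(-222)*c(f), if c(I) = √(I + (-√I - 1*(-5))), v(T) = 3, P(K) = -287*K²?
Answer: -7072254*√(18 - 2*I*√2) ≈ -3.0097e+7 + 2.3502e+6*I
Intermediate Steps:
f = -½ (f = (2 - 1*3)/2 = (2 - 3)/2 = (½)*(-1) = -½ ≈ -0.50000)
c(I) = √(5 + I - √I) (c(I) = √(I + (-√I + 5)) = √(I + (5 - √I)) = √(5 + I - √I))
P(-222)*c(f) = (-287*(-222)²)*√(5 - ½ - √(-½)) = (-287*49284)*√(5 - ½ - I*√2/2) = -14144508*√(5 - ½ - I*√2/2) = -14144508*√(9/2 - I*√2/2)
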